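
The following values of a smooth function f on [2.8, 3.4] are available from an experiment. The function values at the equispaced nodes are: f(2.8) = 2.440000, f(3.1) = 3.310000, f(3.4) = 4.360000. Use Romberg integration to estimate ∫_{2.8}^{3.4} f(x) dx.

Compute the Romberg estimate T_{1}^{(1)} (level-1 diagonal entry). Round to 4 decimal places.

2.0040

T_{0}^{(0)} (trapezoid, 1 panel, h=0.6000): 2.040000
T_{1}^{(0)} (trapezoid, 2 panels, h=0.3000): 2.013000
T_{1}^{(1)} = 2.013000 + (2.013000 − 2.040000)/3 = 2.004000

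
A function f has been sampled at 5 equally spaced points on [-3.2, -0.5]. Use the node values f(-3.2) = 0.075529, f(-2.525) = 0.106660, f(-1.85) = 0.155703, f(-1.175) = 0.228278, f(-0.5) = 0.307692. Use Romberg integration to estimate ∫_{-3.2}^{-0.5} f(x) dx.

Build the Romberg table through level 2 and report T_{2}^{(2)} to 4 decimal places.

T_{0}^{(0)} (trapezoid, 1 panel, h=2.7000): 0.517348
T_{1}^{(0)} (trapezoid, 2 panels, h=1.3500): 0.468873
T_{2}^{(0)} (trapezoid, 4 panels, h=0.6750): 0.460520
T_{1}^{(1)} = 0.468873 + (0.468873 − 0.517348)/3 = 0.452715
T_{2}^{(1)} = 0.460520 + (0.460520 − 0.468873)/3 = 0.457736
T_{2}^{(2)} = 0.457736 + (0.457736 − 0.452715)/15 = 0.458071

0.4581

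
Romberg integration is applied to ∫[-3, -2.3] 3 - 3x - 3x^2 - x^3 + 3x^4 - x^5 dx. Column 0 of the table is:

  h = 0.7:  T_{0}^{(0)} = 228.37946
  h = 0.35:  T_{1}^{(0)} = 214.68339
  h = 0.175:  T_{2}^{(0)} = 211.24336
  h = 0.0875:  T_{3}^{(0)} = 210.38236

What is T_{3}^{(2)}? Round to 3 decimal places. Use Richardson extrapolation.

Richardson extrapolation on the trapezoidal column (denominator 4−1=3):
T_{2}^{(1)} = 211.24336 + (211.24336 − 214.68339)/3 = 210.09668
T_{3}^{(1)} = 210.38236 + (210.38236 − 211.24336)/3 = 210.09536
T_{3}^{(2)} = 210.09536 + (210.09536 − 210.09668)/15 = 210.09527
(Column j=1 coincides with Simpson's rule on the same nodes.)

210.095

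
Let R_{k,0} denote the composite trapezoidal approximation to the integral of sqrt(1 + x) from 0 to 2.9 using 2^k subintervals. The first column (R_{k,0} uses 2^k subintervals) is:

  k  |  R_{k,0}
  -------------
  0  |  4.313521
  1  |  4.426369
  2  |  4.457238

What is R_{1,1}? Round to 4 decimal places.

4.4640

R_{1,1} = (4·4.426369 − 4.313521) / 3 = 4.463985
(Column j=1 coincides with Simpson's rule on the same nodes.)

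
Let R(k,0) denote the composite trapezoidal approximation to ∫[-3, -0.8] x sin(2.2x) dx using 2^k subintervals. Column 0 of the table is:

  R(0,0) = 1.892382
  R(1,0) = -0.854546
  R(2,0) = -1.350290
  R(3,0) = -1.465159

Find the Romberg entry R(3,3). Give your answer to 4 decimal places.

R(1,1) = (4·(-0.854546) − 1.892382) / 3 = -1.770189
R(2,1) = (4·(-1.350290) − (-0.854546)) / 3 = -1.515538
R(3,1) = -1.465159 + (-1.465159 − (-1.350290))/3 = -1.503449
R(2,2) = (16·(-1.515538) − (-1.770189)) / 15 = -1.498561
R(3,2) = -1.503449 + (-1.503449 − (-1.515538))/15 = -1.502643
R(3,3) = (64·(-1.502643) − (-1.498561)) / 63 = -1.502708

-1.5027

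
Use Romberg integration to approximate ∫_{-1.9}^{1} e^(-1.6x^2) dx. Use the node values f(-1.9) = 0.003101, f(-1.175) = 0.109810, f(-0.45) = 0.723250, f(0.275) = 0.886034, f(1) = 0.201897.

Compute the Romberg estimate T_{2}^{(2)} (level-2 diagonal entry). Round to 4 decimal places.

1.3527

T_{0}^{(0)} (trapezoid, 1 panel, h=2.9000): 0.297247
T_{1}^{(0)} (trapezoid, 2 panels, h=1.4500): 1.197336
T_{2}^{(0)} (trapezoid, 4 panels, h=0.7250): 1.320655
T_{1}^{(1)} = 1.197336 + (1.197336 − 0.297247)/3 = 1.497366
T_{2}^{(1)} = 1.320655 + (1.320655 − 1.197336)/3 = 1.361761
T_{2}^{(2)} = 1.361761 + (1.361761 − 1.497366)/15 = 1.352721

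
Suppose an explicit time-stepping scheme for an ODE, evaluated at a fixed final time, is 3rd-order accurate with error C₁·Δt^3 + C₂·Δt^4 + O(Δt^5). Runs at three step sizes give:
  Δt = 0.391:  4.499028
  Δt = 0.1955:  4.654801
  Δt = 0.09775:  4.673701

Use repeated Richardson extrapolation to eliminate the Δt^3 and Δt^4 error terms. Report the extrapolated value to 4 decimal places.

4.6764

First eliminate the Δt^3 term (factor 2^3 = 8):
  B₁ = (8·4.654801 − 4.499028)/7 = 4.677054
  B₂ = (8·4.673701 − 4.654801)/7 = 4.676401
Then eliminate the Δt^4 term (factor 2^4 = 16):
  (16·4.676401 − 4.677054)/15 = 4.676357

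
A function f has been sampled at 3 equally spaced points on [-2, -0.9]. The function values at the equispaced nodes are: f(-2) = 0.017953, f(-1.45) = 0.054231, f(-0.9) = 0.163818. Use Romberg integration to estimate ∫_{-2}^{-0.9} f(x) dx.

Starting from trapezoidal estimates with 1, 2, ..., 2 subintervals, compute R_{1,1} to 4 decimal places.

R_{0,0} (trapezoid, 1 panel, h=1.1000): 0.099974
R_{1,0} (trapezoid, 2 panels, h=0.5500): 0.079814
R_{1,1} = 0.079814 + (0.079814 − 0.099974)/3 = 0.073094

0.0731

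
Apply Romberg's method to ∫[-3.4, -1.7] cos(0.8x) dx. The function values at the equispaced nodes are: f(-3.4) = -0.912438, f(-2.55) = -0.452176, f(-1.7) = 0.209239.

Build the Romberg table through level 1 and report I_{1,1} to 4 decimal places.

I_{0,0} (trapezoid, 1 panel, h=1.7000): -0.597719
I_{1,0} (trapezoid, 2 panels, h=0.8500): -0.683209
I_{1,1} = -0.683209 + (-0.683209 − (-0.597719))/3 = -0.711706

-0.7117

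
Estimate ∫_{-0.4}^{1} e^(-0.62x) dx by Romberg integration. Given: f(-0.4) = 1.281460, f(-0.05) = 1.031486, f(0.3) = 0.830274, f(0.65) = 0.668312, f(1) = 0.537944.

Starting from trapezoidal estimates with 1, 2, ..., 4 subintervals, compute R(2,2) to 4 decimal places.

R(0,0) (trapezoid, 1 panel, h=1.4000): 1.273583
R(1,0) (trapezoid, 2 panels, h=0.7000): 1.217983
R(2,0) (trapezoid, 4 panels, h=0.3500): 1.203921
R(1,1) = 1.217983 + (1.217983 − 1.273583)/3 = 1.199450
R(2,1) = 1.203921 + (1.203921 − 1.217983)/3 = 1.199234
R(2,2) = 1.199234 + (1.199234 − 1.199450)/15 = 1.199220

1.1992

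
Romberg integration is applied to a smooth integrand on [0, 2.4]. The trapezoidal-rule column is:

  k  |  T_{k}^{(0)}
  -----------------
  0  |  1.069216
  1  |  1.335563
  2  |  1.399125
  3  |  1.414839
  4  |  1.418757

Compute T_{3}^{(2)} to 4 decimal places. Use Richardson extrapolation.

1.4201

Richardson extrapolation on the trapezoidal column (denominator 4−1=3):
T_{2}^{(1)} = (4·1.399125 − 1.335563) / 3 = 1.420312
T_{3}^{(1)} = (4·1.414839 − 1.399125) / 3 = 1.420077
T_{3}^{(2)} = (16·1.420077 − 1.420312) / 15 = 1.420061
(Column j=1 coincides with Simpson's rule on the same nodes.)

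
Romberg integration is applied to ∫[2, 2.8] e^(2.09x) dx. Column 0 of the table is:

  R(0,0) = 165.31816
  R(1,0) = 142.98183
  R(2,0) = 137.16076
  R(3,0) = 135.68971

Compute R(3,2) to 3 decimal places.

Richardson extrapolation on the trapezoidal column (denominator 4−1=3):
R(2,1) = 137.16076 + (137.16076 − 142.98183)/3 = 135.22040
R(3,1) = (4·135.68971 − 137.16076) / 3 = 135.19936
R(3,2) = 135.19936 + (135.19936 − 135.22040)/15 = 135.19796

135.198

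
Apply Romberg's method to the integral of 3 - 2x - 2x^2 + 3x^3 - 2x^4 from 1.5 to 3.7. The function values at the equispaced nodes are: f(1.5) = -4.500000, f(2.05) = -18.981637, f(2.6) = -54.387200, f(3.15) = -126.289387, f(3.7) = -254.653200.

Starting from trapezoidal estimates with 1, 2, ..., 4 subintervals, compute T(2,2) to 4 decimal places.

T(0,0) (trapezoid, 1 panel, h=2.2000): -285.068520
T(1,0) (trapezoid, 2 panels, h=1.1000): -202.360180
T(2,0) (trapezoid, 4 panels, h=0.5500): -181.079153
T(1,1) = -202.360180 + (-202.360180 − (-285.068520))/3 = -174.790733
T(2,1) = -181.079153 + (-181.079153 − (-202.360180))/3 = -173.985477
T(2,2) = -173.985477 + (-173.985477 − (-174.790733))/15 = -173.931793

-173.9318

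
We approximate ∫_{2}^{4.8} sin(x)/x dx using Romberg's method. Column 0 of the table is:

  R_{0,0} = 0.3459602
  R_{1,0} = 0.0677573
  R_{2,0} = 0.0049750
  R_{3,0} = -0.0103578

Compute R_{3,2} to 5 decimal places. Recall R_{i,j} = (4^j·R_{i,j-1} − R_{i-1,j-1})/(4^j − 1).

Richardson extrapolation on the trapezoidal column (denominator 4−1=3):
R_{2,1} = 0.0049750 + (0.0049750 − 0.0677573)/3 = -0.0159524
R_{3,1} = (4·(-0.0103578) − 0.0049750) / 3 = -0.0154687
R_{3,2} = (16·(-0.0154687) − (-0.0159524)) / 15 = -0.0154365

-0.01544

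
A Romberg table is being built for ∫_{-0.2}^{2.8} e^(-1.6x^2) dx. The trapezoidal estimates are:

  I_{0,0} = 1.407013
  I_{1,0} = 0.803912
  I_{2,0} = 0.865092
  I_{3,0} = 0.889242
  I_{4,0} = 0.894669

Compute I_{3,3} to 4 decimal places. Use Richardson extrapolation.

0.8980

I_{1,1} = 0.803912 + (0.803912 − 1.407013)/3 = 0.602878
I_{2,1} = 0.865092 + (0.865092 − 0.803912)/3 = 0.885485
I_{3,1} = (4·0.889242 − 0.865092) / 3 = 0.897292
I_{2,2} = (16·0.885485 − 0.602878) / 15 = 0.904325
I_{3,2} = (16·0.897292 − 0.885485) / 15 = 0.898079
I_{3,3} = 0.898079 + (0.898079 − 0.904325)/63 = 0.897980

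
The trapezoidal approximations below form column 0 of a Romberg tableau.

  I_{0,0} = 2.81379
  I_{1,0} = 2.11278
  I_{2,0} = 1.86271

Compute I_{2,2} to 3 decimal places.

Richardson extrapolation on the trapezoidal column (denominator 4−1=3):
I_{1,1} = 2.11278 + (2.11278 − 2.81379)/3 = 1.87911
I_{2,1} = 1.86271 + (1.86271 − 2.11278)/3 = 1.77935
I_{2,2} = 1.77935 + (1.77935 − 1.87911)/15 = 1.77270

1.773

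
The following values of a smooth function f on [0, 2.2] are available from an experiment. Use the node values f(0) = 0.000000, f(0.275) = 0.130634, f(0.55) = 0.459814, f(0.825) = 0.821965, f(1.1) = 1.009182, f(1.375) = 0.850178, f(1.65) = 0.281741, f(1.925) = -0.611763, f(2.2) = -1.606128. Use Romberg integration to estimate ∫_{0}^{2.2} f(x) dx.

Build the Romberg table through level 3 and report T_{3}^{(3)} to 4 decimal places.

T_{0}^{(0)} (trapezoid, 1 panel, h=2.2000): -1.766741
T_{1}^{(0)} (trapezoid, 2 panels, h=1.1000): 0.226730
T_{2}^{(0)} (trapezoid, 4 panels, h=0.5500): 0.521220
T_{3}^{(0)} (trapezoid, 8 panels, h=0.2750): 0.588139
T_{1}^{(1)} = 0.226730 + (0.226730 − (-1.766741))/3 = 0.891220
T_{2}^{(1)} = 0.521220 + (0.521220 − 0.226730)/3 = 0.619383
T_{3}^{(1)} = 0.588139 + (0.588139 − 0.521220)/3 = 0.610445
T_{2}^{(2)} = 0.619383 + (0.619383 − 0.891220)/15 = 0.601261
T_{3}^{(2)} = 0.610445 + (0.610445 − 0.619383)/15 = 0.609849
T_{3}^{(3)} = 0.609849 + (0.609849 − 0.601261)/63 = 0.609985

0.6100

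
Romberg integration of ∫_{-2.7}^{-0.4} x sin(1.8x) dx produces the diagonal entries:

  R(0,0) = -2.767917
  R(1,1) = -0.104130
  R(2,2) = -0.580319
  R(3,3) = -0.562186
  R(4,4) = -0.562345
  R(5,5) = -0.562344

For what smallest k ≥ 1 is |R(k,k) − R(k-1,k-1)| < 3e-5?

k = 5

|R(1,1) − R(0,0)| = 2.663787 ≥ 3e-5
|R(2,2) − R(1,1)| = 0.476189 ≥ 3e-5
|R(3,3) − R(2,2)| = 0.018133 ≥ 3e-5
|R(4,4) − R(3,3)| = 0.000159 ≥ 3e-5
|R(5,5) − R(4,4)| = 0.000001 < 3e-5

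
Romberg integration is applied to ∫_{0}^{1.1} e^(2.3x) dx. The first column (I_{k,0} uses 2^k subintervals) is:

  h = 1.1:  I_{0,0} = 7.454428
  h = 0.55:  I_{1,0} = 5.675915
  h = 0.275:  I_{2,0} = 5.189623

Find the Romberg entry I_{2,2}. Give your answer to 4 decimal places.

I_{1,1} = (4·5.675915 − 7.454428) / 3 = 5.083077
I_{2,1} = 5.189623 + (5.189623 − 5.675915)/3 = 5.027526
I_{2,2} = 5.027526 + (5.027526 − 5.083077)/15 = 5.023823

5.0238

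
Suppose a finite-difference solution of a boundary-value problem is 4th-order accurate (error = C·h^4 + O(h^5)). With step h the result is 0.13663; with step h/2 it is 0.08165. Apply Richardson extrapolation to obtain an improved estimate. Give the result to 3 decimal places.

0.078

The leading error scales as h^4; refining by a factor of 2 reduces it by 2^4 = 16.
Extrapolated value = (16·A(h/2) − A(h)) / (16 − 1)
= (16·0.08165 − 0.13663) / 15
= 1.16977 / 15 = 0.07798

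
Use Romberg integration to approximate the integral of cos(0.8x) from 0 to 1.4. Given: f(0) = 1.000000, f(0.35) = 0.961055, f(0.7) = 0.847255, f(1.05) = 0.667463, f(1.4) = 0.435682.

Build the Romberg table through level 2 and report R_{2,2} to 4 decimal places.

R_{0,0} (trapezoid, 1 panel, h=1.4000): 1.004977
R_{1,0} (trapezoid, 2 panels, h=0.7000): 1.095567
R_{2,0} (trapezoid, 4 panels, h=0.3500): 1.117765
R_{1,1} = 1.095567 + (1.095567 − 1.004977)/3 = 1.125764
R_{2,1} = 1.117765 + (1.117765 − 1.095567)/3 = 1.125164
R_{2,2} = 1.125164 + (1.125164 − 1.125764)/15 = 1.125124

1.1251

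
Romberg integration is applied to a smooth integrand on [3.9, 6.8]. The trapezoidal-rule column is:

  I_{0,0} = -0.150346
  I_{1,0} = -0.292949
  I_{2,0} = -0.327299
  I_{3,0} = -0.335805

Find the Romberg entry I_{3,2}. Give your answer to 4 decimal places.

-0.3386

I_{2,1} = (4·(-0.327299) − (-0.292949)) / 3 = -0.338749
I_{3,1} = -0.335805 + (-0.335805 − (-0.327299))/3 = -0.338640
I_{3,2} = -0.338640 + (-0.338640 − (-0.338749))/15 = -0.338633
(Column j=1 coincides with Simpson's rule on the same nodes.)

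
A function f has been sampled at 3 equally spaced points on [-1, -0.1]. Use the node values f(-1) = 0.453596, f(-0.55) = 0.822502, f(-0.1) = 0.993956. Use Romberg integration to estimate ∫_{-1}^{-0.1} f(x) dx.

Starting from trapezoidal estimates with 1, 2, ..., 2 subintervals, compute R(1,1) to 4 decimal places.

0.7106

R(0,0) (trapezoid, 1 panel, h=0.9000): 0.651398
R(1,0) (trapezoid, 2 panels, h=0.4500): 0.695825
R(1,1) = 0.695825 + (0.695825 − 0.651398)/3 = 0.710634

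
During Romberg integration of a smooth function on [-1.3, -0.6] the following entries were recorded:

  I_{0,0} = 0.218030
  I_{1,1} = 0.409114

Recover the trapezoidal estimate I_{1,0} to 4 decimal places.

From I_{1,1} = (4·I_{1,0} − I_{0,0})/3, solve for I_{1,0}:
4·I_{1,0} = 3·0.409114 + 0.218030 = 1.445372
I_{1,0} = 0.361343

0.3613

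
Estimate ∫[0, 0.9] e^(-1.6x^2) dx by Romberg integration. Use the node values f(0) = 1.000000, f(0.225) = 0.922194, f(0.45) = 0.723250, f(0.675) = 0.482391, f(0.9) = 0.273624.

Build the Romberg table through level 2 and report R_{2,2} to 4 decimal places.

R_{0,0} (trapezoid, 1 panel, h=0.9000): 0.573131
R_{1,0} (trapezoid, 2 panels, h=0.4500): 0.612028
R_{2,0} (trapezoid, 4 panels, h=0.2250): 0.622046
R_{1,1} = 0.612028 + (0.612028 − 0.573131)/3 = 0.624994
R_{2,1} = 0.622046 + (0.622046 − 0.612028)/3 = 0.625385
R_{2,2} = 0.625385 + (0.625385 − 0.624994)/15 = 0.625411

0.6254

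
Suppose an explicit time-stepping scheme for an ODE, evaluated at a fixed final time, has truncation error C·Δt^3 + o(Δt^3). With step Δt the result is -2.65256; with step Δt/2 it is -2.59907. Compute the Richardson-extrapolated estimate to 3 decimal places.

-2.591

Extrapolated value = (8·A(Δt/2) − A(Δt)) / (8 − 1)
= (8·(-2.59907) − (-2.65256)) / 7
= -18.14000 / 7 = -2.59143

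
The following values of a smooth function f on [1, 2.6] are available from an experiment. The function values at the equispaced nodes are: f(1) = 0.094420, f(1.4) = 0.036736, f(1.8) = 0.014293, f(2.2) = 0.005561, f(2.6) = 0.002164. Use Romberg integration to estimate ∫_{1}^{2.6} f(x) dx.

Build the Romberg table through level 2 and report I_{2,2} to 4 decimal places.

0.0391

I_{0,0} (trapezoid, 1 panel, h=1.6000): 0.077267
I_{1,0} (trapezoid, 2 panels, h=0.8000): 0.050068
I_{2,0} (trapezoid, 4 panels, h=0.4000): 0.041953
I_{1,1} = 0.050068 + (0.050068 − 0.077267)/3 = 0.041002
I_{2,1} = 0.041953 + (0.041953 − 0.050068)/3 = 0.039248
I_{2,2} = 0.039248 + (0.039248 − 0.041002)/15 = 0.039131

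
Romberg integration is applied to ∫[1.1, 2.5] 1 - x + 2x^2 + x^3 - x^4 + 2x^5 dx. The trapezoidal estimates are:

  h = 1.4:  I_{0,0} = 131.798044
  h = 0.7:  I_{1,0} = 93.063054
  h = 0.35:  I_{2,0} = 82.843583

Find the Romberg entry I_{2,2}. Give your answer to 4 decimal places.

Richardson extrapolation on the trapezoidal column (denominator 4−1=3):
I_{1,1} = (4·93.063054 − 131.798044) / 3 = 80.151391
I_{2,1} = (4·82.843583 − 93.063054) / 3 = 79.437093
I_{2,2} = (16·79.437093 − 80.151391) / 15 = 79.389473

79.3895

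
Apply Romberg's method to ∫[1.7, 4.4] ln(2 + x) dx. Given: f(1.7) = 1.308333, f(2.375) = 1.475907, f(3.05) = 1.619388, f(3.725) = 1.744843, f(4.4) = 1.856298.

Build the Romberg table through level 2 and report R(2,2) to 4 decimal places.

4.3395

R(0,0) (trapezoid, 1 panel, h=2.7000): 4.272252
R(1,0) (trapezoid, 2 panels, h=1.3500): 4.322300
R(2,0) (trapezoid, 4 panels, h=0.6750): 4.335156
R(1,1) = 4.322300 + (4.322300 − 4.272252)/3 = 4.338983
R(2,1) = 4.335156 + (4.335156 − 4.322300)/3 = 4.339441
R(2,2) = 4.339441 + (4.339441 − 4.338983)/15 = 4.339472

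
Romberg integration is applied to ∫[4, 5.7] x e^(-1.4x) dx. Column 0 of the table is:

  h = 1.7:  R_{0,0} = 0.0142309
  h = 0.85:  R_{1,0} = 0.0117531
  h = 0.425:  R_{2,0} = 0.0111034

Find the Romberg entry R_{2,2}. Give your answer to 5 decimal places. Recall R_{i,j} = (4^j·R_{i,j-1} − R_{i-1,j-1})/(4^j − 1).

Richardson extrapolation on the trapezoidal column (denominator 4−1=3):
R_{1,1} = 0.0117531 + (0.0117531 − 0.0142309)/3 = 0.0109272
R_{2,1} = 0.0111034 + (0.0111034 − 0.0117531)/3 = 0.0108868
R_{2,2} = (16·0.0108868 − 0.0109272) / 15 = 0.0108841

0.01088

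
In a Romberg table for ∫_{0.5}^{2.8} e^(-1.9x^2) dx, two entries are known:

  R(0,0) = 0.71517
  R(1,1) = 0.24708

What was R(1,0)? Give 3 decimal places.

From R(1,1) = (4·R(1,0) − R(0,0))/3, solve for R(1,0):
4·R(1,0) = 3·0.24708 + 0.71517 = 1.45641
R(1,0) = 0.36410

0.364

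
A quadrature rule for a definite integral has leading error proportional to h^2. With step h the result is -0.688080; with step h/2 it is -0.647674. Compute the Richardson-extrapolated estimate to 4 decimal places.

Extrapolated value = (4·A(h/2) − A(h)) / (4 − 1)
= (4·(-0.647674) − (-0.688080)) / 3
= -1.902616 / 3 = -0.634205

-0.6342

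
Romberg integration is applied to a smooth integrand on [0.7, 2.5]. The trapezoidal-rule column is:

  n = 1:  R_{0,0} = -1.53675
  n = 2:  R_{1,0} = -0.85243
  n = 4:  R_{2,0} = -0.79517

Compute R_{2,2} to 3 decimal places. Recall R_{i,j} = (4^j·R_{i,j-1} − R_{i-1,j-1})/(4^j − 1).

-0.786

R_{1,1} = (4·(-0.85243) − (-1.53675)) / 3 = -0.62432
R_{2,1} = -0.79517 + (-0.79517 − (-0.85243))/3 = -0.77608
R_{2,2} = -0.77608 + (-0.77608 − (-0.62432))/15 = -0.78620
(Column j=1 coincides with Simpson's rule on the same nodes.)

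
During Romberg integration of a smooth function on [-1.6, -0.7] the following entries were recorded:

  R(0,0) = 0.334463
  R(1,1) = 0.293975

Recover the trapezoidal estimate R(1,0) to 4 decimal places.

From R(1,1) = (4·R(1,0) − R(0,0))/3, solve for R(1,0):
4·R(1,0) = 3·0.293975 + 0.334463 = 1.216388
R(1,0) = 0.304097

0.3041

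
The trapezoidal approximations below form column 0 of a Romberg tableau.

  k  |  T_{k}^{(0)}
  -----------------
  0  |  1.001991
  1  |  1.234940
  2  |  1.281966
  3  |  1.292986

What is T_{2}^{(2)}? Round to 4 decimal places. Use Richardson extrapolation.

1.2966

Richardson extrapolation on the trapezoidal column (denominator 4−1=3):
T_{1}^{(1)} = (4·1.234940 − 1.001991) / 3 = 1.312590
T_{2}^{(1)} = 1.281966 + (1.281966 − 1.234940)/3 = 1.297641
T_{2}^{(2)} = (16·1.297641 − 1.312590) / 15 = 1.296644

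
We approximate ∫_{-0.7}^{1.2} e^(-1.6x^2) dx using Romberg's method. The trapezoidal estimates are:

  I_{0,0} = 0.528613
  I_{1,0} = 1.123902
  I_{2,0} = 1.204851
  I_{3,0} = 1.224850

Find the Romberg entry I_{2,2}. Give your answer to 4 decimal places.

Richardson extrapolation on the trapezoidal column (denominator 4−1=3):
I_{1,1} = (4·1.123902 − 0.528613) / 3 = 1.322332
I_{2,1} = (4·1.204851 − 1.123902) / 3 = 1.231834
I_{2,2} = (16·1.231834 − 1.322332) / 15 = 1.225801
(Column j=1 coincides with Simpson's rule on the same nodes.)

1.2258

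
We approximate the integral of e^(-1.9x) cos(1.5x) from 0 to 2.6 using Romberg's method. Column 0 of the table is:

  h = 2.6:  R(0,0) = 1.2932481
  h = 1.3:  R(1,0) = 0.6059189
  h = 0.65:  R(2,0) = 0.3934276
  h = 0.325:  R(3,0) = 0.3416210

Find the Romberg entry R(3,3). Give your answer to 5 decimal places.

0.32456

Richardson extrapolation on the trapezoidal column (denominator 4−1=3):
R(1,1) = 0.6059189 + (0.6059189 − 1.2932481)/3 = 0.3768092
R(2,1) = (4·0.3934276 − 0.6059189) / 3 = 0.3225972
R(3,1) = 0.3416210 + (0.3416210 − 0.3934276)/3 = 0.3243521
R(2,2) = 0.3225972 + (0.3225972 − 0.3768092)/15 = 0.3189831
R(3,2) = 0.3243521 + (0.3243521 − 0.3225972)/15 = 0.3244691
R(3,3) = 0.3244691 + (0.3244691 − 0.3189831)/63 = 0.3245562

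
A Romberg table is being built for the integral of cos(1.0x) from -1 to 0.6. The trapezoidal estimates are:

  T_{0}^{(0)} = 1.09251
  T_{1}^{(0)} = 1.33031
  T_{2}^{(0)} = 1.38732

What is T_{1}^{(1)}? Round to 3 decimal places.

1.410

Richardson extrapolation on the trapezoidal column (denominator 4−1=3):
T_{1}^{(1)} = (4·1.33031 − 1.09251) / 3 = 1.40958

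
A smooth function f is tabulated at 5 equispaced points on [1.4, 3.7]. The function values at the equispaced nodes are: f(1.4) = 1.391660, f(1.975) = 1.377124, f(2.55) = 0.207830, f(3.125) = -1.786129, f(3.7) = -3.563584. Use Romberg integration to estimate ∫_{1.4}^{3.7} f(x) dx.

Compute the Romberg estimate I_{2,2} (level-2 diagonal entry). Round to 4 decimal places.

-0.6593

I_{0,0} (trapezoid, 1 panel, h=2.3000): -2.497713
I_{1,0} (trapezoid, 2 panels, h=1.1500): -1.009852
I_{2,0} (trapezoid, 4 panels, h=0.5750): -0.740104
I_{1,1} = -1.009852 + (-1.009852 − (-2.497713))/3 = -0.513898
I_{2,1} = -0.740104 + (-0.740104 − (-1.009852))/3 = -0.650188
I_{2,2} = -0.650188 + (-0.650188 − (-0.513898))/15 = -0.659274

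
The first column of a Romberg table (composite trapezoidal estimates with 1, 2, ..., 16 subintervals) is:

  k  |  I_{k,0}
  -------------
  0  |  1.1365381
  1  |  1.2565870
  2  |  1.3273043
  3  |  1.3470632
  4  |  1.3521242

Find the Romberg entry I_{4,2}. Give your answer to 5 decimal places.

1.35382

Richardson extrapolation on the trapezoidal column (denominator 4−1=3):
I_{3,1} = (4·1.3470632 − 1.3273043) / 3 = 1.3536495
I_{4,1} = 1.3521242 + (1.3521242 − 1.3470632)/3 = 1.3538112
I_{4,2} = (16·1.3538112 − 1.3536495) / 15 = 1.3538220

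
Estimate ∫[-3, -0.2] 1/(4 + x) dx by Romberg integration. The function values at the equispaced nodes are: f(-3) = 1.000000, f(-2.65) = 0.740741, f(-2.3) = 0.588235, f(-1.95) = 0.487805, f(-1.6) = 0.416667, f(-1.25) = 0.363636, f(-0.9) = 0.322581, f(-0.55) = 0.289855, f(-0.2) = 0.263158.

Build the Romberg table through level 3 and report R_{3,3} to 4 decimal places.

1.3351

R_{0,0} (trapezoid, 1 panel, h=2.8000): 1.768421
R_{1,0} (trapezoid, 2 panels, h=1.4000): 1.467544
R_{2,0} (trapezoid, 4 panels, h=0.7000): 1.371343
R_{3,0} (trapezoid, 8 panels, h=0.3500): 1.344385
R_{1,1} = 1.467544 + (1.467544 − 1.768421)/3 = 1.367252
R_{2,1} = 1.371343 + (1.371343 − 1.467544)/3 = 1.339276
R_{3,1} = 1.344385 + (1.344385 − 1.371343)/3 = 1.335399
R_{2,2} = 1.339276 + (1.339276 − 1.367252)/15 = 1.337411
R_{3,2} = 1.335399 + (1.335399 − 1.339276)/15 = 1.335141
R_{3,3} = 1.335141 + (1.335141 − 1.337411)/63 = 1.335105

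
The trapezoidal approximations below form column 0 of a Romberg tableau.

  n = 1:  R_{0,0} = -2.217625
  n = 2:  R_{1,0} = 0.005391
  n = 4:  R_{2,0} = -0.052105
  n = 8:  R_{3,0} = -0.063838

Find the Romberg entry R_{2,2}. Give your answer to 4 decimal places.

R_{1,1} = (4·0.005391 − (-2.217625)) / 3 = 0.746396
R_{2,1} = -0.052105 + (-0.052105 − 0.005391)/3 = -0.071270
R_{2,2} = (16·(-0.071270) − 0.746396) / 15 = -0.125781
(Column j=1 coincides with Simpson's rule on the same nodes.)

-0.1258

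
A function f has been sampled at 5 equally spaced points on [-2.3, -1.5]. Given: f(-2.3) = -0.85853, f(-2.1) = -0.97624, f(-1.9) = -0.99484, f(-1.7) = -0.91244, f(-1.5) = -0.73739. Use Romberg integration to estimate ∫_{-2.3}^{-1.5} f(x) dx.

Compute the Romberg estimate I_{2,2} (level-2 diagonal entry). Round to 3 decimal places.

-0.743

I_{0,0} (trapezoid, 1 panel, h=0.8000): -0.63837
I_{1,0} (trapezoid, 2 panels, h=0.4000): -0.71712
I_{2,0} (trapezoid, 4 panels, h=0.2000): -0.73630
I_{1,1} = -0.71712 + (-0.71712 − (-0.63837))/3 = -0.74337
I_{2,1} = -0.73630 + (-0.73630 − (-0.71712))/3 = -0.74269
I_{2,2} = -0.74269 + (-0.74269 − (-0.74337))/15 = -0.74264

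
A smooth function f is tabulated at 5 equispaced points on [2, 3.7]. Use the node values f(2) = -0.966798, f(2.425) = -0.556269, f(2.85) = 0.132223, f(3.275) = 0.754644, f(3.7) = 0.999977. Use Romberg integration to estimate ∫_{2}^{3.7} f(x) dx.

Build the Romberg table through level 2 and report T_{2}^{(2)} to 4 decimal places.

T_{0}^{(0)} (trapezoid, 1 panel, h=1.7000): 0.028202
T_{1}^{(0)} (trapezoid, 2 panels, h=0.8500): 0.126491
T_{2}^{(0)} (trapezoid, 4 panels, h=0.4250): 0.147555
T_{1}^{(1)} = 0.126491 + (0.126491 − 0.028202)/3 = 0.159254
T_{2}^{(1)} = 0.147555 + (0.147555 − 0.126491)/3 = 0.154576
T_{2}^{(2)} = 0.154576 + (0.154576 − 0.159254)/15 = 0.154264

0.1543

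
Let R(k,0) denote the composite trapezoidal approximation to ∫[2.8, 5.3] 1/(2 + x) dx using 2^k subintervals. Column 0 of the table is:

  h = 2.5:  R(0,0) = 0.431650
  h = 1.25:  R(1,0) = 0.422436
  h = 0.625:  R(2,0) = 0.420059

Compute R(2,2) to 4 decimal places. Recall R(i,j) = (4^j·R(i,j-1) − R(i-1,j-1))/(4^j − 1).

Richardson extrapolation on the trapezoidal column (denominator 4−1=3):
R(1,1) = 0.422436 + (0.422436 − 0.431650)/3 = 0.419365
R(2,1) = 0.420059 + (0.420059 − 0.422436)/3 = 0.419267
R(2,2) = (16·0.419267 − 0.419365) / 15 = 0.419260

0.4193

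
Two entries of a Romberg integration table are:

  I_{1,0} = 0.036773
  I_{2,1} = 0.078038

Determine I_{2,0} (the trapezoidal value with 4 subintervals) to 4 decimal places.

0.0677

From I_{2,1} = (4·I_{2,0} − I_{1,0})/3, solve for I_{2,0}:
4·I_{2,0} = 3·0.078038 + 0.036773 = 0.270887
I_{2,0} = 0.067722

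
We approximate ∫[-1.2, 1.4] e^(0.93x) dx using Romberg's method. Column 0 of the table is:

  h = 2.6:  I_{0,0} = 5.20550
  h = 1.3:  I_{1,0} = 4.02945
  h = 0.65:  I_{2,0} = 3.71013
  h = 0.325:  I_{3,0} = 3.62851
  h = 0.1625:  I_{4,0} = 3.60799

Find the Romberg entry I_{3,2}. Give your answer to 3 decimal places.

Richardson extrapolation on the trapezoidal column (denominator 4−1=3):
I_{2,1} = 3.71013 + (3.71013 − 4.02945)/3 = 3.60369
I_{3,1} = (4·3.62851 − 3.71013) / 3 = 3.60130
I_{3,2} = (16·3.60130 − 3.60369) / 15 = 3.60114

3.601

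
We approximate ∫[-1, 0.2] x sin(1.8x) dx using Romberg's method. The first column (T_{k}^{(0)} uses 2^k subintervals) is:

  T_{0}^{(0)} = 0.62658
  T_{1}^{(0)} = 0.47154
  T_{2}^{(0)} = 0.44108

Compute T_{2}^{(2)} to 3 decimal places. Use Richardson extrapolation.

Richardson extrapolation on the trapezoidal column (denominator 4−1=3):
T_{1}^{(1)} = 0.47154 + (0.47154 − 0.62658)/3 = 0.41986
T_{2}^{(1)} = 0.44108 + (0.44108 − 0.47154)/3 = 0.43093
T_{2}^{(2)} = 0.43093 + (0.43093 − 0.41986)/15 = 0.43167

0.432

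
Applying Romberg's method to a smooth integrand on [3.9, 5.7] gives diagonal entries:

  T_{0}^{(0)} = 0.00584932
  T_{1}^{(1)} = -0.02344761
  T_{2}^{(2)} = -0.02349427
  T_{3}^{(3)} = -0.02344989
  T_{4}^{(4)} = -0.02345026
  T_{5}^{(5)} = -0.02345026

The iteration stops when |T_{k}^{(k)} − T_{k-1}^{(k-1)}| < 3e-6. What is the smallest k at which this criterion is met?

k = 4

|T_{1}^{(1)} − T_{0}^{(0)}| = 0.02929693 ≥ 3e-6
|T_{2}^{(2)} − T_{1}^{(1)}| = 0.00004666 ≥ 3e-6
|T_{3}^{(3)} − T_{2}^{(2)}| = 0.00004438 ≥ 3e-6
|T_{4}^{(4)} − T_{3}^{(3)}| = 0.00000037 < 3e-6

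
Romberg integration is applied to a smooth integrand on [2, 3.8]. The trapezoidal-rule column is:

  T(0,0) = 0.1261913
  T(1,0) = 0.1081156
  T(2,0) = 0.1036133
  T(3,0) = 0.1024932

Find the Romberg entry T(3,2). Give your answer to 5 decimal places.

Richardson extrapolation on the trapezoidal column (denominator 4−1=3):
T(2,1) = (4·0.1036133 − 0.1081156) / 3 = 0.1021125
T(3,1) = 0.1024932 + (0.1024932 − 0.1036133)/3 = 0.1021198
T(3,2) = (16·0.1021198 − 0.1021125) / 15 = 0.1021203

0.10212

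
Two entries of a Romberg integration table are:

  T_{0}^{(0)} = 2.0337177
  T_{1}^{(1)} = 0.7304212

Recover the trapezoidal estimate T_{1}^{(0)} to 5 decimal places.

From T_{1}^{(1)} = (4·T_{1}^{(0)} − T_{0}^{(0)})/3, solve for T_{1}^{(0)}:
4·T_{1}^{(0)} = 3·0.7304212 + 2.0337177 = 4.2249813
T_{1}^{(0)} = 1.0562453

1.05625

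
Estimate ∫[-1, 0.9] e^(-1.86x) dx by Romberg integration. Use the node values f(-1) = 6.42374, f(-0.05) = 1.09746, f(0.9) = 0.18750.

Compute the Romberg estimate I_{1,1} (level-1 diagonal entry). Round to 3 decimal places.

3.484

I_{0,0} (trapezoid, 1 panel, h=1.9000): 6.28068
I_{1,0} (trapezoid, 2 panels, h=0.9500): 4.18293
I_{1,1} = 4.18293 + (4.18293 − 6.28068)/3 = 3.48368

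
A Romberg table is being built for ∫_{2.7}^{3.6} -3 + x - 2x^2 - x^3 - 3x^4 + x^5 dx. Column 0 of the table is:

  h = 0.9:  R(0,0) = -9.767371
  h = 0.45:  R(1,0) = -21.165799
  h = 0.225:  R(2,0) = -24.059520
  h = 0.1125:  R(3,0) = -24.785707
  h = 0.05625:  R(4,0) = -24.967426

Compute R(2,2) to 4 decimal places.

-25.0280

R(1,1) = (4·(-21.165799) − (-9.767371)) / 3 = -24.965275
R(2,1) = -24.059520 + (-24.059520 − (-21.165799))/3 = -25.024094
R(2,2) = (16·(-25.024094) − (-24.965275)) / 15 = -25.028015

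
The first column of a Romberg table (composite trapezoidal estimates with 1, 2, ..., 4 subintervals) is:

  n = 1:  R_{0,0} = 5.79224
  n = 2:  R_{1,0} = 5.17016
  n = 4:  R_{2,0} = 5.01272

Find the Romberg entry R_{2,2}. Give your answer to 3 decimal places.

Richardson extrapolation on the trapezoidal column (denominator 4−1=3):
R_{1,1} = (4·5.17016 − 5.79224) / 3 = 4.96280
R_{2,1} = 5.01272 + (5.01272 − 5.17016)/3 = 4.96024
R_{2,2} = 4.96024 + (4.96024 − 4.96280)/15 = 4.96007

4.960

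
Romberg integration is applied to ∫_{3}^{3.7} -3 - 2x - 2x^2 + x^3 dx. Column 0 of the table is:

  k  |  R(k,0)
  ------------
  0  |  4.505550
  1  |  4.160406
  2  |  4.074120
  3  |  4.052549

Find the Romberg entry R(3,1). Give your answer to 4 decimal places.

Richardson extrapolation on the trapezoidal column (denominator 4−1=3):
R(3,1) = 4.052549 + (4.052549 − 4.074120)/3 = 4.045359

4.0454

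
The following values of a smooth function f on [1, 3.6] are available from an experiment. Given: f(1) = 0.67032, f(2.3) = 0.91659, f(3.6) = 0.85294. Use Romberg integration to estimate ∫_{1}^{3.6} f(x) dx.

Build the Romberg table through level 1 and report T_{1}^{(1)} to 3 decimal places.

T_{0}^{(0)} (trapezoid, 1 panel, h=2.6000): 1.98024
T_{1}^{(0)} (trapezoid, 2 panels, h=1.3000): 2.18169
T_{1}^{(1)} = 2.18169 + (2.18169 − 1.98024)/3 = 2.24884

2.249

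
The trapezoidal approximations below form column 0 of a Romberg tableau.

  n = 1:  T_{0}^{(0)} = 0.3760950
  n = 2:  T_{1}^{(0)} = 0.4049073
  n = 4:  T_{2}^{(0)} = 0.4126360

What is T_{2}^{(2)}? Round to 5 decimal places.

0.41526

Richardson extrapolation on the trapezoidal column (denominator 4−1=3):
T_{1}^{(1)} = (4·0.4049073 − 0.3760950) / 3 = 0.4145114
T_{2}^{(1)} = (4·0.4126360 − 0.4049073) / 3 = 0.4152122
T_{2}^{(2)} = 0.4152122 + (0.4152122 − 0.4145114)/15 = 0.4152589
(Column j=1 coincides with Simpson's rule on the same nodes.)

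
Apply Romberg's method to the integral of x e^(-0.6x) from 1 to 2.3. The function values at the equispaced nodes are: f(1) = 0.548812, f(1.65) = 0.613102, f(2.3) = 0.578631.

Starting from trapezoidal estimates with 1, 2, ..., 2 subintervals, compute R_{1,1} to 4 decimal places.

R_{0,0} (trapezoid, 1 panel, h=1.3000): 0.732838
R_{1,0} (trapezoid, 2 panels, h=0.6500): 0.764935
R_{1,1} = 0.764935 + (0.764935 − 0.732838)/3 = 0.775634

0.7756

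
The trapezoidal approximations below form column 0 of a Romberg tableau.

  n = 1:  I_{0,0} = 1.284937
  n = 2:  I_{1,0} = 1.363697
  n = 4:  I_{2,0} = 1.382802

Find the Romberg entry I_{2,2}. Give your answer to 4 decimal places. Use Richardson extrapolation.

1.3891

I_{1,1} = 1.363697 + (1.363697 − 1.284937)/3 = 1.389950
I_{2,1} = (4·1.382802 − 1.363697) / 3 = 1.389170
I_{2,2} = (16·1.389170 − 1.389950) / 15 = 1.389118
(Column j=1 coincides with Simpson's rule on the same nodes.)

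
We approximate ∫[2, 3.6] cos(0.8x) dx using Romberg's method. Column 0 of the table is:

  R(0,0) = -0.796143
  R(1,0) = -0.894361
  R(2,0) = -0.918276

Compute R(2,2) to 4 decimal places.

R(1,1) = (4·(-0.894361) − (-0.796143)) / 3 = -0.927100
R(2,1) = -0.918276 + (-0.918276 − (-0.894361))/3 = -0.926248
R(2,2) = -0.926248 + (-0.926248 − (-0.927100))/15 = -0.926191

-0.9262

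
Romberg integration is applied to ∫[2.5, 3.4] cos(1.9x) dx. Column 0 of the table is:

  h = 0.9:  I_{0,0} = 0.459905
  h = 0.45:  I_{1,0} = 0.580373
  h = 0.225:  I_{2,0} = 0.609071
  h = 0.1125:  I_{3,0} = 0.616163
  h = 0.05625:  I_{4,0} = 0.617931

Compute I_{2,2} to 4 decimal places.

0.6185

Richardson extrapolation on the trapezoidal column (denominator 4−1=3):
I_{1,1} = (4·0.580373 − 0.459905) / 3 = 0.620529
I_{2,1} = (4·0.609071 − 0.580373) / 3 = 0.618637
I_{2,2} = 0.618637 + (0.618637 − 0.620529)/15 = 0.618511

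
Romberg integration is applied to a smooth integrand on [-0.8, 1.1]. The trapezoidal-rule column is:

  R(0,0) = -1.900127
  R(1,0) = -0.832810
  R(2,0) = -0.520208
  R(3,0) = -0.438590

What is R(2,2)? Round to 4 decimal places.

-0.4119

R(1,1) = -0.832810 + (-0.832810 − (-1.900127))/3 = -0.477038
R(2,1) = (4·(-0.520208) − (-0.832810)) / 3 = -0.416007
R(2,2) = (16·(-0.416007) − (-0.477038)) / 15 = -0.411938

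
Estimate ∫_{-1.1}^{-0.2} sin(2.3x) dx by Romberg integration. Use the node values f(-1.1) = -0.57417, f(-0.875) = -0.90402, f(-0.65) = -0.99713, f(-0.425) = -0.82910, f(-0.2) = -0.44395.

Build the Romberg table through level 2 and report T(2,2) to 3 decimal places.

-0.746

T(0,0) (trapezoid, 1 panel, h=0.9000): -0.45815
T(1,0) (trapezoid, 2 panels, h=0.4500): -0.67779
T(2,0) (trapezoid, 4 panels, h=0.2250): -0.72884
T(1,1) = -0.67779 + (-0.67779 − (-0.45815))/3 = -0.75100
T(2,1) = -0.72884 + (-0.72884 − (-0.67779))/3 = -0.74586
T(2,2) = -0.74586 + (-0.74586 − (-0.75100))/15 = -0.74552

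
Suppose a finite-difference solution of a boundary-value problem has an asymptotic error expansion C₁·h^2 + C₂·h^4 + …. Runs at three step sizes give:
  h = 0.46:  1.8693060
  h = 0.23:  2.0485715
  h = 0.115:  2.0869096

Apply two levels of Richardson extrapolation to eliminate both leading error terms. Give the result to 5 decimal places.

2.09911

First eliminate the h^2 term (factor 2^2 = 4):
  B₁ = (4·2.0485715 − 1.8693060)/3 = 2.1083267
  B₂ = (4·2.0869096 − 2.0485715)/3 = 2.0996890
Then eliminate the h^4 term (factor 2^4 = 16):
  (16·2.0996890 − 2.1083267)/15 = 2.0991132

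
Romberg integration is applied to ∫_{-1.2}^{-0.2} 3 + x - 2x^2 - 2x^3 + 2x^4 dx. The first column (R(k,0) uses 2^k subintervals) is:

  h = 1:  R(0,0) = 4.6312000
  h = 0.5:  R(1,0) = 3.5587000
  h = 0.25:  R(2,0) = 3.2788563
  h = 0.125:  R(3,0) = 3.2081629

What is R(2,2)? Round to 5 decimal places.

3.18453

Richardson extrapolation on the trapezoidal column (denominator 4−1=3):
R(1,1) = 3.5587000 + (3.5587000 − 4.6312000)/3 = 3.2012000
R(2,1) = 3.2788563 + (3.2788563 − 3.5587000)/3 = 3.1855751
R(2,2) = (16·3.1855751 − 3.2012000) / 15 = 3.1845334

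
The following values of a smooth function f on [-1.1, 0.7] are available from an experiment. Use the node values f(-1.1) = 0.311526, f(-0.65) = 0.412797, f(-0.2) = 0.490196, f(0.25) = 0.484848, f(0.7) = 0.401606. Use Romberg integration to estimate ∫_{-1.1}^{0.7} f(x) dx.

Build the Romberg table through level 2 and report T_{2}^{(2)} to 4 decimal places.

0.7920

T_{0}^{(0)} (trapezoid, 1 panel, h=1.8000): 0.641819
T_{1}^{(0)} (trapezoid, 2 panels, h=0.9000): 0.762086
T_{2}^{(0)} (trapezoid, 4 panels, h=0.4500): 0.784983
T_{1}^{(1)} = 0.762086 + (0.762086 − 0.641819)/3 = 0.802175
T_{2}^{(1)} = 0.784983 + (0.784983 − 0.762086)/3 = 0.792615
T_{2}^{(2)} = 0.792615 + (0.792615 − 0.802175)/15 = 0.791978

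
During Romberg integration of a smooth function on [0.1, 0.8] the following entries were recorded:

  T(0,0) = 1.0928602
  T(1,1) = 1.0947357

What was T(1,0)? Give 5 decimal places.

From T(1,1) = (4·T(1,0) − T(0,0))/3, solve for T(1,0):
4·T(1,0) = 3·1.0947357 + 1.0928602 = 4.3770673
T(1,0) = 1.0942668

1.09427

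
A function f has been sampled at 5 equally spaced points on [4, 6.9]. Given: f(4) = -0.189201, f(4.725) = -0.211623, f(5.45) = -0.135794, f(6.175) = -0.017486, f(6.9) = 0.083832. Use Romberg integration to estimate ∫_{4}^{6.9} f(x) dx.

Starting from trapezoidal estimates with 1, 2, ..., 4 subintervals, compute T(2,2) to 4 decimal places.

-0.3125

T(0,0) (trapezoid, 1 panel, h=2.9000): -0.152785
T(1,0) (trapezoid, 2 panels, h=1.4500): -0.273294
T(2,0) (trapezoid, 4 panels, h=0.7250): -0.302751
T(1,1) = -0.273294 + (-0.273294 − (-0.152785))/3 = -0.313464
T(2,1) = -0.302751 + (-0.302751 − (-0.273294))/3 = -0.312570
T(2,2) = -0.312570 + (-0.312570 − (-0.313464))/15 = -0.312510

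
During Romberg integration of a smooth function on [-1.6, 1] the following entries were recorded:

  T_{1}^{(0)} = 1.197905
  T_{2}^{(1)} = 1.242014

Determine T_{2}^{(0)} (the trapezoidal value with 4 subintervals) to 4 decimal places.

1.2310

From T_{2}^{(1)} = (4·T_{2}^{(0)} − T_{1}^{(0)})/3, solve for T_{2}^{(0)}:
4·T_{2}^{(0)} = 3·1.242014 + 1.197905 = 4.923947
T_{2}^{(0)} = 1.230987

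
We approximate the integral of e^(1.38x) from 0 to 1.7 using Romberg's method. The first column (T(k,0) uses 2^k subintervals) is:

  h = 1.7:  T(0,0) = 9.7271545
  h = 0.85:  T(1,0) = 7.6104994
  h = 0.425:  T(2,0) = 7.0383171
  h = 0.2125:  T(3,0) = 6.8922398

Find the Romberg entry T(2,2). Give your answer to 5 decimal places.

Richardson extrapolation on the trapezoidal column (denominator 4−1=3):
T(1,1) = (4·7.6104994 − 9.7271545) / 3 = 6.9049477
T(2,1) = (4·7.0383171 − 7.6104994) / 3 = 6.8475897
T(2,2) = (16·6.8475897 − 6.9049477) / 15 = 6.8437658

6.84377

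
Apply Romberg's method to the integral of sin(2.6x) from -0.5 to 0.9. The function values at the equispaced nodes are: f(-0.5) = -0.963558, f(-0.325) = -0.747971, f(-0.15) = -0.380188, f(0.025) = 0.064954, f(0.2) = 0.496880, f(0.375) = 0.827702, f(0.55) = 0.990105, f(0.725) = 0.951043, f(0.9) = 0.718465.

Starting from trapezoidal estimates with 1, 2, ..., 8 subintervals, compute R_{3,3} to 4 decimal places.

R_{0,0} (trapezoid, 1 panel, h=1.4000): -0.171565
R_{1,0} (trapezoid, 2 panels, h=0.7000): 0.262033
R_{2,0} (trapezoid, 4 panels, h=0.3500): 0.344488
R_{3,0} (trapezoid, 8 panels, h=0.1750): 0.363996
R_{1,1} = 0.262033 + (0.262033 − (-0.171565))/3 = 0.406566
R_{2,1} = 0.344488 + (0.344488 − 0.262033)/3 = 0.371973
R_{3,1} = 0.363996 + (0.363996 − 0.344488)/3 = 0.370499
R_{2,2} = 0.371973 + (0.371973 − 0.406566)/15 = 0.369667
R_{3,2} = 0.370499 + (0.370499 − 0.371973)/15 = 0.370401
R_{3,3} = 0.370401 + (0.370401 − 0.369667)/63 = 0.370413

0.3704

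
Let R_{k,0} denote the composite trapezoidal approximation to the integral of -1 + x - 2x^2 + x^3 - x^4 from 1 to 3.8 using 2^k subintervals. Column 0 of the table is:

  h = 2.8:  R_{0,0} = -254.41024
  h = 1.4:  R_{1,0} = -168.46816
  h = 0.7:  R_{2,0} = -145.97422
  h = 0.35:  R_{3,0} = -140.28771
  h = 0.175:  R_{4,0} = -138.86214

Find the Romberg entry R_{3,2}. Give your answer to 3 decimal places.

-138.387

Richardson extrapolation on the trapezoidal column (denominator 4−1=3):
R_{2,1} = -145.97422 + (-145.97422 − (-168.46816))/3 = -138.47624
R_{3,1} = (4·(-140.28771) − (-145.97422)) / 3 = -138.39221
R_{3,2} = (16·(-138.39221) − (-138.47624)) / 15 = -138.38661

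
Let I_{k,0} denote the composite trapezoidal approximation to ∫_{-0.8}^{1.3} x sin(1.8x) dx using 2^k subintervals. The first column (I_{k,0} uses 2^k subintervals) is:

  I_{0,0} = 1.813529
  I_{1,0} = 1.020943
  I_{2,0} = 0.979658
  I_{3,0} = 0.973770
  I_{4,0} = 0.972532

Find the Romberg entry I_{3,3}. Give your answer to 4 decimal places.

Richardson extrapolation on the trapezoidal column (denominator 4−1=3):
I_{1,1} = (4·1.020943 − 1.813529) / 3 = 0.756748
I_{2,1} = 0.979658 + (0.979658 − 1.020943)/3 = 0.965896
I_{3,1} = (4·0.973770 − 0.979658) / 3 = 0.971807
I_{2,2} = (16·0.965896 − 0.756748) / 15 = 0.979839
I_{3,2} = 0.971807 + (0.971807 − 0.965896)/15 = 0.972201
I_{3,3} = 0.972201 + (0.972201 − 0.979839)/63 = 0.972080

0.9721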